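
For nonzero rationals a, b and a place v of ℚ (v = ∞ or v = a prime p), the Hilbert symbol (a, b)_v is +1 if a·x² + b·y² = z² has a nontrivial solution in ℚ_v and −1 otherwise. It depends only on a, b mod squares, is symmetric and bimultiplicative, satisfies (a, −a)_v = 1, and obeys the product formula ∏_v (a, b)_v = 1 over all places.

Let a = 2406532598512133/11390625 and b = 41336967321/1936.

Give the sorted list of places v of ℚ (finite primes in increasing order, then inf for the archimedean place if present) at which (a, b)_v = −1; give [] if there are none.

[13, 47]

(a, b) ≡ (429533, 11609) mod (ℚ^×)²; places V = {2, 3, 5, 7, 11, 13, 17, 19, 37, 47, ∞}.
(a,b)_3: α=-6, u≡2; β=2, v≡2 (mod 3); (2|3)=-1, (2|3)=-1; sign (−1)^0·-1^2·-1^-6 = +1.
(a,b)_7: α=2, u≡5; β=0, v≡5 (mod 7); (5|7)=-1, (5|7)=-1; sign (−1)^0·-1^0·-1^2 = +1.
(a,b)_19: α=1, u≡9; β=1, v≡3 (mod 19); (9|19)=+1, (3|19)=-1; sign (−1)^1·+1^1·-1^1 = +1.
(a,b)_47: α=1, u≡1; β=1, v≡34 (mod 47); (1|47)=+1, (34|47)=+1; sign (−1)^1·+1^1·+1^1 = -1.
(a,b)_5: α=-6, u≡2; β=0, v≡1 (mod 5); (2|5)=-1, (1|5)=+1; sign (−1)^0·-1^0·+1^-6 = +1.
(a,b)_37: α=3, u≡26; β=2, v≡1 (mod 37); (26|37)=+1, (1|37)=+1; sign (−1)^0·+1^2·+1^3 = +1.
(a,b)_11: α=0, u≡9; β=-2, v≡9 (mod 11); (9|11)=+1, (9|11)=+1; sign (−1)^0·+1^-2·+1^0 = +1.
(a,b)_17: α=4, u≡7; β=2, v≡13 (mod 17); (7|17)=-1, (13|17)=+1; sign (−1)^0·-1^2·+1^4 = +1.
(a,b)_2: α=0, β=-4; u≡5, v≡1 (mod 8); ε(u)ε(v)=0·0, αω(v)=0·0, βω(u)=-4·1; sum ≡ 0  ⇒  +1.
(a,b)_∞: sgn(429533)=+, sgn(11609)=+, so +1.
(a,b)_13: α=1, u≡6; β=1, v≡3 (mod 13); (6|13)=-1, (3|13)=+1; sign (−1)^0·-1^1·+1^1 = -1.
Ram(429533, 11609) = {13, 47}; no ℚ_13-point on the conic.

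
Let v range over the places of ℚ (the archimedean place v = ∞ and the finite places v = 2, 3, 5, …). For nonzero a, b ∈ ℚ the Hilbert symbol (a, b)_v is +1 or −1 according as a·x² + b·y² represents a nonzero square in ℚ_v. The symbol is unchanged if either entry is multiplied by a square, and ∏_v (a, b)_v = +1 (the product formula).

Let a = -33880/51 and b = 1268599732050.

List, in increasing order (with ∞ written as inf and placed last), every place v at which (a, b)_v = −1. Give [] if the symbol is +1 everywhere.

Mod squares: a ≡ -3570, b ≡ 1938. Check v ∈ {∞, 2, 3, 5, 7, 11, 17, 19, 43}.
v=5: a=5^1·(≡4), b=5^2·(≡2) mod 5; (4|5)=+1, (2|5)=-1; (−1)^{1·2·2}·(+1)^2·(-1)^1 = -1.
v=2: v_2(a)=3, v_2(b)=1; units ≡ 7, 1 (mod 8); ε·ε+αω+βω = 1·0+3·0+1·0 ≡ 0  ⇒  (a,b)_2 = +1.
v=∞: -3570 < 0 and 1938 > 0  ⇒  (a,b)_∞ = +1.
v=43: a=43^0·(≡22), b=43^2·(≡18) mod 43; (22|43)=-1, (18|43)=-1; (−1)^{0·2·21}·(-1)^2·(-1)^0 = +1.
v=19: a=19^0·(≡10), b=19^1·(≡11) mod 19; (10|19)=-1, (11|19)=+1; (−1)^{0·1·9}·(-1)^1·(+1)^0 = -1.
v=3: a=3^-1·(≡1), b=3^1·(≡1) mod 3; (1|3)=+1, (1|3)=+1; (−1)^{-1·1·1}·(+1)^1·(+1)^-1 = -1.
v=17: a=17^-1·(≡6), b=17^3·(≡3) mod 17; (6|17)=-1, (3|17)=-1; (−1)^{-1·3·8}·(-1)^3·(-1)^-1 = +1.
v=11: a=11^2·(≡4), b=11^0·(≡2) mod 11; (4|11)=+1, (2|11)=-1; (−1)^{2·0·5}·(+1)^0·(-1)^2 = +1.
v=7: a=7^1·(≡2), b=7^2·(≡6) mod 7; (2|7)=+1, (6|7)=-1; (−1)^{1·2·3}·(+1)^2·(-1)^1 = -1.
(-3570, 1938 / ℚ) ramifies at {3, 5, 7, 19}: a division algebra.

[3, 5, 7, 19]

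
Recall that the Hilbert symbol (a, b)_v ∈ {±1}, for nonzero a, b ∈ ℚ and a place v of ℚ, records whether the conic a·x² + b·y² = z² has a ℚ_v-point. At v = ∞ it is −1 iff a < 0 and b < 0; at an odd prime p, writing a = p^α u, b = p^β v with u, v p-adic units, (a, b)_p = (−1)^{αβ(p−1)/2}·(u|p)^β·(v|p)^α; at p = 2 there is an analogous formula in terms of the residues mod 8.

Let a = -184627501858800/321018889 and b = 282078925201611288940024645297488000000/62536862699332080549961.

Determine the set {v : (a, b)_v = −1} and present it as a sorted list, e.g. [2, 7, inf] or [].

[13, 47]

Mod squares: a ≡ -47, b ≡ 13. Check v ∈ {∞, 2, 3, 5, 7, 11, 13, 19, 23, 29, 41, 47}.
v=7: a=7^2·(≡2), b=7^4·(≡3) mod 7; (2|7)=+1, (3|7)=-1; (−1)^{2·4·3}·(+1)^4·(-1)^2 = +1.
v=13: a=13^2·(≡6), b=13^5·(≡12) mod 13; (6|13)=-1, (12|13)=+1; (−1)^{2·5·6}·(-1)^5·(+1)^2 = -1.
v=23: a=23^-2·(≡5), b=23^-4·(≡8) mod 23; (5|23)=-1, (8|23)=+1; (−1)^{-2·-4·11}·(-1)^-4·(+1)^-2 = +1.
v=2: v_2(a)=4, v_2(b)=10; units ≡ 1, 5 (mod 8); ε·ε+αω+βω = 0·0+4·1+10·0 ≡ 0  ⇒  (a,b)_2 = +1.
v=29: a=29^0·(≡14), b=29^4·(≡7) mod 29; (14|29)=-1, (7|29)=+1; (−1)^{0·4·14}·(-1)^4·(+1)^0 = +1.
v=19: a=19^-2·(≡2), b=19^-6·(≡2) mod 19; (2|19)=-1, (2|19)=-1; (−1)^{-2·-6·9}·(-1)^-6·(-1)^-2 = +1.
v=5: a=5^2·(≡2), b=5^6·(≡2) mod 5; (2|5)=-1, (2|5)=-1; (−1)^{2·6·2}·(-1)^6·(-1)^2 = +1.
v=∞: -47 < 0 and 13 > 0  ⇒  (a,b)_∞ = +1.
v=11: a=11^4·(≡2), b=11^8·(≡10) mod 11; (2|11)=-1, (10|11)=-1; (−1)^{4·8·5}·(-1)^8·(-1)^4 = +1.
v=3: a=3^4·(≡1), b=3^10·(≡1) mod 3; (1|3)=+1, (1|3)=+1; (−1)^{4·10·1}·(+1)^10·(+1)^4 = +1.
v=47: a=47^1·(≡46), b=47^2·(≡38) mod 47; (46|47)=-1, (38|47)=-1; (−1)^{1·2·23}·(-1)^2·(-1)^1 = -1.
v=41: a=41^-2·(≡28), b=41^-6·(≡22) mod 41; (28|41)=-1, (22|41)=-1; (−1)^{-2·-6·20}·(-1)^-6·(-1)^-2 = +1.
(-47, 13 / ℚ) ramifies at {13, 47}: a division algebra.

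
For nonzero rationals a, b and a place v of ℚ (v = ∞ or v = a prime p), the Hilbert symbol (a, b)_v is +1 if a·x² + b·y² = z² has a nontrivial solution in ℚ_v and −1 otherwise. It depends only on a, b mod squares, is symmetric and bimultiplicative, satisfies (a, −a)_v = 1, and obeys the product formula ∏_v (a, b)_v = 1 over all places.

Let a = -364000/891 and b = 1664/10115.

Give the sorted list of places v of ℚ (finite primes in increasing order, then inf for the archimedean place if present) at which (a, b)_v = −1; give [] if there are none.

[11, 13]

Mod squares: a ≡ -10010, b ≡ 910. Check v ∈ {∞, 2, 3, 5, 7, 11, 13, 17}.
v=17: a=17^0·(≡3), b=17^-2·(≡15) mod 17; (3|17)=-1, (15|17)=+1; (−1)^{0·-2·8}·(-1)^-2·(+1)^0 = +1.
v=7: a=7^1·(≡5), b=7^-1·(≡4) mod 7; (5|7)=-1, (4|7)=+1; (−1)^{1·-1·3}·(-1)^-1·(+1)^1 = +1.
v=13: a=13^1·(≡4), b=13^1·(≡11) mod 13; (4|13)=+1, (11|13)=-1; (−1)^{1·1·6}·(+1)^1·(-1)^1 = -1.
v=3: a=3^-4·(≡1), b=3^0·(≡1) mod 3; (1|3)=+1, (1|3)=+1; (−1)^{-4·0·1}·(+1)^0·(+1)^-4 = +1.
v=11: a=11^-1·(≡3), b=11^0·(≡6) mod 11; (3|11)=+1, (6|11)=-1; (−1)^{-1·0·5}·(+1)^0·(-1)^-1 = -1.
v=5: a=5^3·(≡3), b=5^-1·(≡3) mod 5; (3|5)=-1, (3|5)=-1; (−1)^{3·-1·2}·(-1)^-1·(-1)^3 = +1.
v=∞: -10010 < 0 and 910 > 0  ⇒  (a,b)_∞ = +1.
v=2: v_2(a)=5, v_2(b)=7; units ≡ 3, 7 (mod 8); ε·ε+αω+βω = 1·1+5·0+7·1 ≡ 0  ⇒  (a,b)_2 = +1.
Ram(-10010, 910) = {11, 13}; no ℚ_11-point on the conic.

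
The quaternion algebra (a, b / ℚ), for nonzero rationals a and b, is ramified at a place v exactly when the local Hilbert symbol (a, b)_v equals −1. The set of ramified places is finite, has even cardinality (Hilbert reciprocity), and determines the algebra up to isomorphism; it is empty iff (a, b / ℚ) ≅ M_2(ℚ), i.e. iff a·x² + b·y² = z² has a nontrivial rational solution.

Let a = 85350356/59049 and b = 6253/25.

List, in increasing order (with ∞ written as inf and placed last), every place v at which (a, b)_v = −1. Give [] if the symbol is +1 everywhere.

[13, 19, 37, 43]

(a, b) ≡ (435461, 37) mod (ℚ^×)²; places V = {2, 3, 5, 7, 13, 19, 37, 41, 43, ∞}.
(a,b)_41: α=1, u≡39; β=0, v≡32 (mod 41); (39|41)=+1, (32|41)=+1; sign (−1)^0·+1^0·+1^1 = +1.
(a,b)_43: α=1, u≡27; β=0, v≡42 (mod 43); (27|43)=-1, (42|43)=-1; sign (−1)^0·-1^0·-1^1 = -1.
(a,b)_13: α=1, u≡3; β=2, v≡2 (mod 13); (3|13)=+1, (2|13)=-1; sign (−1)^0·+1^2·-1^1 = -1.
(a,b)_5: α=0, u≡4; β=-2, v≡3 (mod 5); (4|5)=+1, (3|5)=-1; sign (−1)^0·+1^-2·-1^0 = +1.
(a,b)_19: α=1, u≡9; β=0, v≡13 (mod 19); (9|19)=+1, (13|19)=-1; sign (−1)^0·+1^0·-1^1 = -1.
(a,b)_∞: sgn(435461)=+, sgn(37)=+, so +1.
(a,b)_37: α=0, u≡20; β=1, v≡26 (mod 37); (20|37)=-1, (26|37)=+1; sign (−1)^0·-1^1·+1^0 = -1.
(a,b)_2: α=2, β=0; u≡5, v≡5 (mod 8); ε(u)ε(v)=0·0, αω(v)=2·1, βω(u)=0·1; sum ≡ 0  ⇒  +1.
(a,b)_7: α=2, u≡5; β=0, v≡4 (mod 7); (5|7)=-1, (4|7)=+1; sign (−1)^0·-1^0·+1^2 = +1.
(a,b)_3: α=-10, u≡2; β=0, v≡1 (mod 3); (2|3)=-1, (1|3)=+1; sign (−1)^0·-1^0·+1^-10 = +1.
Ram(435461, 37) = {13, 19, 37, 43}; no ℚ_13-point on the conic.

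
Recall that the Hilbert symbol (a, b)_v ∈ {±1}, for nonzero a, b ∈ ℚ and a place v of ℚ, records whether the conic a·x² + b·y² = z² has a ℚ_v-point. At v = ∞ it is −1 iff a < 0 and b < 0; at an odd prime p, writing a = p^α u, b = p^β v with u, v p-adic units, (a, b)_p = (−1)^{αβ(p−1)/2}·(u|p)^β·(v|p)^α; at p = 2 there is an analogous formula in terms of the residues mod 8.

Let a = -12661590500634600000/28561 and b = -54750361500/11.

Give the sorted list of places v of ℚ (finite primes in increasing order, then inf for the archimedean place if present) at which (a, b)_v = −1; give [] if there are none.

[2, 3, 11, 17, 23, inf]

(a, b) ≡ (-179265, -795685) mod (ℚ^×)²; places V = {2, 3, 5, 7, 11, 13, 17, 19, 23, 29, 37, ∞}.
(a,b)_5: α=5, u≡3; β=3, v≡3 (mod 5); (3|5)=-1, (3|5)=-1; sign (−1)^0·-1^3·-1^5 = +1.
(a,b)_17: α=1, u≡11; β=1, v≡16 (mod 17); (11|17)=-1, (16|17)=+1; sign (−1)^0·-1^1·+1^1 = -1.
(a,b)_13: α=-4, u≡5; β=0, v≡8 (mod 13); (5|13)=-1, (8|13)=-1; sign (−1)^0·-1^0·-1^-4 = +1.
(a,b)_19: α=1, u≡15; β=0, v≡4 (mod 19); (15|19)=-1, (4|19)=+1; sign (−1)^0·-1^0·+1^1 = +1.
(a,b)_3: α=5, u≡2; β=2, v≡2 (mod 3); (2|3)=-1, (2|3)=-1; sign (−1)^0·-1^2·-1^5 = -1.
(a,b)_2: α=6, β=2; u≡7, v≡3 (mod 8); ε(u)ε(v)=1·1, αω(v)=6·1, βω(u)=2·0; sum ≡ 1  ⇒  -1.
(a,b)_23: α=2, u≡19; β=1, v≡15 (mod 23); (19|23)=-1, (15|23)=-1; sign (−1)^0·-1^1·-1^2 = -1.
(a,b)_37: α=1, u≡17; β=1, v≡22 (mod 37); (17|37)=-1, (22|37)=-1; sign (−1)^0·-1^1·-1^1 = +1.
(a,b)_29: α=2, u≡7; β=2, v≡15 (mod 29); (7|29)=+1, (15|29)=-1; sign (−1)^0·+1^2·-1^2 = +1.
(a,b)_7: α=2, u≡6; β=0, v≡3 (mod 7); (6|7)=-1, (3|7)=-1; sign (−1)^0·-1^0·-1^2 = +1.
(a,b)_11: α=0, u≡6; β=-1, v≡1 (mod 11); (6|11)=-1, (1|11)=+1; sign (−1)^0·-1^-1·+1^0 = -1.
(a,b)_∞: sgn(-179265)=−, sgn(-795685)=−, so -1.
|Ram(-179265, -795685)| = 6, even; anisotropic at {2, 3, 11, 17, 23, ∞}.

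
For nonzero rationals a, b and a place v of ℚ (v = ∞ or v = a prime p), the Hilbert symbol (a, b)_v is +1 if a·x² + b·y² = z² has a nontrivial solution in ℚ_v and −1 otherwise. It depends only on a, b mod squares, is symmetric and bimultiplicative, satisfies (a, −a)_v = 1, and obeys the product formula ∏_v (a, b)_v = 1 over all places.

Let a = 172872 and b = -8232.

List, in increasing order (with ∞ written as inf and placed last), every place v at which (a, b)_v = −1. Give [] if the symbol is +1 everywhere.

[2, 3]

(a, b) ≡ (2, -42) mod (ℚ^×)²; places V = {2, 3, 7, ∞}.
(a,b)_7: α=4, u≡2; β=3, v≡4 (mod 7); (2|7)=+1, (4|7)=+1; sign (−1)^0·+1^3·+1^4 = +1.
(a,b)_2: α=3, β=3; u≡1, v≡3 (mod 8); ε(u)ε(v)=0·1, αω(v)=3·1, βω(u)=3·0; sum ≡ 1  ⇒  -1.
(a,b)_3: α=2, u≡2; β=1, v≡1 (mod 3); (2|3)=-1, (1|3)=+1; sign (−1)^0·-1^1·+1^2 = -1.
(a,b)_∞: sgn(2)=+, sgn(-42)=−, so +1.
(2, -42 / ℚ) ramifies at {2, 3}: a division algebra.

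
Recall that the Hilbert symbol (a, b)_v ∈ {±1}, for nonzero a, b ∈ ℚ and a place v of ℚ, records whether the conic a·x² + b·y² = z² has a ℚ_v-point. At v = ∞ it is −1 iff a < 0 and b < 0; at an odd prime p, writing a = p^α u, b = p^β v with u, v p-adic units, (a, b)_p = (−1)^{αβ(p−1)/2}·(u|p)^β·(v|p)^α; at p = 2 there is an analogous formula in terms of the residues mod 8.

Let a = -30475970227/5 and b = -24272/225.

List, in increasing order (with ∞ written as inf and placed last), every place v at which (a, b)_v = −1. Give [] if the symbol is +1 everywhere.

(a, b) ≡ (-66215, -1517) mod (ℚ^×)²; places V = {2, 3, 5, 17, 19, 37, 41, ∞}.
(a,b)_37: α=2, u≡17; β=1, v≡28 (mod 37); (17|37)=-1, (28|37)=+1; sign (−1)^0·-1^1·+1^2 = -1.
(a,b)_17: α=1, u≡13; β=0, v≡1 (mod 17); (13|17)=+1, (1|17)=+1; sign (−1)^0·+1^0·+1^1 = +1.
(a,b)_∞: sgn(-66215)=−, sgn(-1517)=−, so -1.
(a,b)_2: α=0, β=4; u≡1, v≡3 (mod 8); ε(u)ε(v)=0·1, αω(v)=0·1, βω(u)=4·0; sum ≡ 0  ⇒  +1.
(a,b)_41: α=3, u≡16; β=1, v≡36 (mod 41); (16|41)=+1, (36|41)=+1; sign (−1)^0·+1^1·+1^3 = +1.
(a,b)_19: α=1, u≡7; β=0, v≡3 (mod 19); (7|19)=+1, (3|19)=-1; sign (−1)^0·+1^0·-1^1 = -1.
(a,b)_3: α=0, u≡1; β=-2, v≡1 (mod 3); (1|3)=+1, (1|3)=+1; sign (−1)^0·+1^-2·+1^0 = +1.
(a,b)_5: α=-1, u≡3; β=-2, v≡2 (mod 5); (3|5)=-1, (2|5)=-1; sign (−1)^0·-1^-2·-1^-1 = -1.
|Ram(-66215, -1517)| = 4, even; anisotropic at {5, 19, 37, ∞}.

[5, 19, 37, inf]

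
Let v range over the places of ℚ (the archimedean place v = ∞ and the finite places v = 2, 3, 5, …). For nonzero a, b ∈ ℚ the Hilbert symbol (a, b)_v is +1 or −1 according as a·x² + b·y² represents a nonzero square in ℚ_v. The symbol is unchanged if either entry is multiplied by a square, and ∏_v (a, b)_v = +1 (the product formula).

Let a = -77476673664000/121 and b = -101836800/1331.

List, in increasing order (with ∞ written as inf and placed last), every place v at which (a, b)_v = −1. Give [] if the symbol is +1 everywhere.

[2, 5, 13, inf]

Mod squares: a ≡ -85, b ≡ -4862. Check v ∈ {∞, 2, 3, 5, 11, 13, 17}.
v=2: v_2(a)=10, v_2(b)=11; units ≡ 3, 1 (mod 8); ε·ε+αω+βω = 1·0+10·0+11·1 ≡ 1  ⇒  (a,b)_2 = -1.
v=17: a=17^3·(≡10), b=17^1·(≡12) mod 17; (10|17)=-1, (12|17)=-1; (−1)^{3·1·8}·(-1)^1·(-1)^3 = +1.
v=13: a=13^2·(≡7), b=13^1·(≡1) mod 13; (7|13)=-1, (1|13)=+1; (−1)^{2·1·6}·(-1)^1·(+1)^2 = -1.
v=∞: -85 < 0 and -4862 < 0  ⇒  (a,b)_∞ = -1.
v=11: a=11^-2·(≡5), b=11^-3·(≡1) mod 11; (5|11)=+1, (1|11)=+1; (−1)^{-2·-3·5}·(+1)^-3·(+1)^-2 = +1.
v=5: a=5^3·(≡3), b=5^2·(≡3) mod 5; (3|5)=-1, (3|5)=-1; (−1)^{3·2·2}·(-1)^2·(-1)^3 = -1.
v=3: a=3^6·(≡2), b=3^2·(≡1) mod 3; (2|3)=-1, (1|3)=+1; (−1)^{6·2·1}·(-1)^2·(+1)^6 = +1.
Ram(-85, -4862) = {2, 5, 13, ∞}; no ℚ_2-point on the conic.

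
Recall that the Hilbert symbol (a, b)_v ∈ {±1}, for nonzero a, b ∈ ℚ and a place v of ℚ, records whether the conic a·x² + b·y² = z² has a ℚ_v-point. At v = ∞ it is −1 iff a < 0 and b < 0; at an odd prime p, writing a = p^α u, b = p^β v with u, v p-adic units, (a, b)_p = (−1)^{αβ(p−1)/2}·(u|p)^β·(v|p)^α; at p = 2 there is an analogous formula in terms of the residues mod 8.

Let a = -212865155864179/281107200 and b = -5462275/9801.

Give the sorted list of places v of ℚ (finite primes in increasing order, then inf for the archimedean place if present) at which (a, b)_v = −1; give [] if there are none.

(a, b) ≡ (-273, -91) mod (ℚ^×)²; places V = {2, 3, 5, 7, 11, 13, ∞}.
(a,b)_13: α=3, u≡11; β=1, v≡2 (mod 13); (11|13)=-1, (2|13)=-1; sign (−1)^0·-1^1·-1^3 = +1.
(a,b)_11: α=-4, u≡10; β=-2, v≡7 (mod 11); (10|11)=-1, (7|11)=-1; sign (−1)^0·-1^-2·-1^-4 = +1.
(a,b)_7: α=13, u≡5; β=5, v≡4 (mod 7); (5|7)=-1, (4|7)=+1; sign (−1)^1·-1^5·+1^13 = +1.
(a,b)_2: α=-8, β=0; u≡7, v≡5 (mod 8); ε(u)ε(v)=1·0, αω(v)=-8·1, βω(u)=0·0; sum ≡ 0  ⇒  +1.
(a,b)_5: α=-2, u≡2; β=2, v≡4 (mod 5); (2|5)=-1, (4|5)=+1; sign (−1)^0·-1^2·+1^-2 = +1.
(a,b)_∞: sgn(-273)=−, sgn(-91)=−, so -1.
(a,b)_3: α=-1, u≡2; β=-4, v≡2 (mod 3); (2|3)=-1, (2|3)=-1; sign (−1)^0·-1^-4·-1^-1 = -1.
|Ram(-273, -91)| = 2, even; anisotropic at {3, ∞}.

[3, inf]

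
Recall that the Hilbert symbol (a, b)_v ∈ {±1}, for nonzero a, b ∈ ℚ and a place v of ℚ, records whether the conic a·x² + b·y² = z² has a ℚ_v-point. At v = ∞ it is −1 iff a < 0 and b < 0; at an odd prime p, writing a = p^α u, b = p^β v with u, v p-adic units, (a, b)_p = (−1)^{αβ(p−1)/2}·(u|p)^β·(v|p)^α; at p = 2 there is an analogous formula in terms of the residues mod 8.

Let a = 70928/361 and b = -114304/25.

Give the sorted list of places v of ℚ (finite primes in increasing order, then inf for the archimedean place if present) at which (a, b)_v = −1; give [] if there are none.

Mod squares: a ≡ 4433, b ≡ -1786. Check v ∈ {∞, 2, 5, 11, 13, 19, 31, 47}.
v=2: v_2(a)=4, v_2(b)=7; units ≡ 1, 3 (mod 8); ε·ε+αω+βω = 0·1+4·1+7·0 ≡ 0  ⇒  (a,b)_2 = +1.
v=∞: 4433 > 0 and -1786 < 0  ⇒  (a,b)_∞ = +1.
v=11: a=11^1·(≡10), b=11^0·(≡10) mod 11; (10|11)=-1, (10|11)=-1; (−1)^{1·0·5}·(-1)^0·(-1)^1 = -1.
v=47: a=47^0·(≡31), b=47^1·(≡8) mod 47; (31|47)=-1, (8|47)=+1; (−1)^{0·1·23}·(-1)^1·(+1)^0 = -1.
v=19: a=19^-2·(≡1), b=19^1·(≡17) mod 19; (1|19)=+1, (17|19)=+1; (−1)^{-2·1·9}·(+1)^1·(+1)^-2 = +1.
v=13: a=13^1·(≡10), b=13^0·(≡8) mod 13; (10|13)=+1, (8|13)=-1; (−1)^{1·0·6}·(+1)^0·(-1)^1 = -1.
v=31: a=31^1·(≡9), b=31^0·(≡27) mod 31; (9|31)=+1, (27|31)=-1; (−1)^{1·0·15}·(+1)^0·(-1)^1 = -1.
v=5: a=5^0·(≡3), b=5^-2·(≡1) mod 5; (3|5)=-1, (1|5)=+1; (−1)^{0·-2·2}·(-1)^-2·(+1)^0 = +1.
(4433, -1786 / ℚ) ramifies at {11, 13, 31, 47}: a division algebra.

[11, 13, 31, 47]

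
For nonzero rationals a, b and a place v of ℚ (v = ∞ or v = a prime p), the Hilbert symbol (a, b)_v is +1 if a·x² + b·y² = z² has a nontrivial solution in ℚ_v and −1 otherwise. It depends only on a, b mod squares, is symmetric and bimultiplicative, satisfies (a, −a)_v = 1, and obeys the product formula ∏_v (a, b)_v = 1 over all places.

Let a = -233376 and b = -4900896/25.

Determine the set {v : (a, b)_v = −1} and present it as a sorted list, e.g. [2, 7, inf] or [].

[13, inf]

Mod squares: a ≡ -14586, b ≡ -34034. Check v ∈ {∞, 2, 3, 5, 7, 11, 13, 17}.
v=5: a=5^0·(≡4), b=5^-2·(≡4) mod 5; (4|5)=+1, (4|5)=+1; (−1)^{0·-2·2}·(+1)^-2·(+1)^0 = +1.
v=∞: -14586 < 0 and -34034 < 0  ⇒  (a,b)_∞ = -1.
v=13: a=13^1·(≡1), b=13^1·(≡5) mod 13; (1|13)=+1, (5|13)=-1; (−1)^{1·1·6}·(+1)^1·(-1)^1 = -1.
v=11: a=11^1·(≡3), b=11^1·(≡10) mod 11; (3|11)=+1, (10|11)=-1; (−1)^{1·1·5}·(+1)^1·(-1)^1 = +1.
v=2: v_2(a)=5, v_2(b)=5; units ≡ 3, 7 (mod 8); ε·ε+αω+βω = 1·1+5·0+5·1 ≡ 0  ⇒  (a,b)_2 = +1.
v=17: a=17^1·(≡8), b=17^1·(≡4) mod 17; (8|17)=+1, (4|17)=+1; (−1)^{1·1·8}·(+1)^1·(+1)^1 = +1.
v=7: a=7^0·(≡4), b=7^1·(≡3) mod 7; (4|7)=+1, (3|7)=-1; (−1)^{0·1·3}·(+1)^1·(-1)^0 = +1.
v=3: a=3^1·(≡1), b=3^2·(≡1) mod 3; (1|3)=+1, (1|3)=+1; (−1)^{1·2·1}·(+1)^2·(+1)^1 = +1.
Ram(-14586, -34034) = {13, ∞}; no ℚ_13-point on the conic.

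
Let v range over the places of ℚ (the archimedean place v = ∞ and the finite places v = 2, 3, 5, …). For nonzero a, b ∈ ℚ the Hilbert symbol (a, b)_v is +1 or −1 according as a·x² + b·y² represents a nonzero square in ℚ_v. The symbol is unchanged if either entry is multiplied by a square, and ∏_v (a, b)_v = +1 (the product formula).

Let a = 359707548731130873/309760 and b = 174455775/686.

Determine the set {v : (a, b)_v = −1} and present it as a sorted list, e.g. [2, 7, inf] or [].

[2, 13]

Mod squares: a ≡ 2730, b ≡ 546. Check v ∈ {∞, 2, 3, 5, 7, 11, 13, 23, 41, 47}.
v=3: a=3^5·(≡1), b=3^5·(≡2) mod 3; (1|3)=+1, (2|3)=-1; (−1)^{5·5·1}·(+1)^5·(-1)^5 = +1.
v=2: v_2(a)=-9, v_2(b)=-1; units ≡ 5, 1 (mod 8); ε·ε+αω+βω = 0·0+-9·0+-1·1 ≡ 1  ⇒  (a,b)_2 = -1.
v=5: a=5^-1·(≡4), b=5^2·(≡1) mod 5; (4|5)=+1, (1|5)=+1; (−1)^{-1·2·2}·(+1)^2·(+1)^-1 = +1.
v=23: a=23^2·(≡18), b=23^0·(≡19) mod 23; (18|23)=+1, (19|23)=-1; (−1)^{2·0·11}·(+1)^0·(-1)^2 = +1.
v=13: a=13^3·(≡2), b=13^1·(≡10) mod 13; (2|13)=-1, (10|13)=+1; (−1)^{3·1·6}·(-1)^1·(+1)^3 = -1.
v=11: a=11^-2·(≡8), b=11^0·(≡8) mod 11; (8|11)=-1, (8|11)=-1; (−1)^{-2·0·5}·(-1)^0·(-1)^-2 = +1.
v=47: a=47^2·(≡1), b=47^2·(≡19) mod 47; (1|47)=+1, (19|47)=-1; (−1)^{2·2·23}·(+1)^2·(-1)^2 = +1.
v=∞: 2730 > 0 and 546 > 0  ⇒  (a,b)_∞ = +1.
v=41: a=41^2·(≡26), b=41^0·(≡19) mod 41; (26|41)=-1, (19|41)=-1; (−1)^{2·0·20}·(-1)^0·(-1)^2 = +1.
v=7: a=7^3·(≡6), b=7^-3·(≡2) mod 7; (6|7)=-1, (2|7)=+1; (−1)^{3·-3·3}·(-1)^-3·(+1)^3 = +1.
|Ram(2730, 546)| = 2, even; anisotropic at {2, 13}.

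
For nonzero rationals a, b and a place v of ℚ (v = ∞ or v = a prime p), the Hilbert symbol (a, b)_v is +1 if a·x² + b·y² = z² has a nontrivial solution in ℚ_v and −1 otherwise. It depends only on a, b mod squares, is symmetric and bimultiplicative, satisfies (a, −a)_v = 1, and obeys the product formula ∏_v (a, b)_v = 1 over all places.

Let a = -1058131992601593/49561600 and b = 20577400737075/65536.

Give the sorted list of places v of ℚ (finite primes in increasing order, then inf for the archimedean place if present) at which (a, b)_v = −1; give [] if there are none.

(a, b) ≡ (-17, 5187) mod (ℚ^×)²; places V = {2, 3, 5, 7, 11, 13, 17, 19, ∞}.
(a,b)_2: α=-14, β=-16; u≡7, v≡3 (mod 8); ε(u)ε(v)=1·1, αω(v)=-14·1, βω(u)=-16·0; sum ≡ 1  ⇒  -1.
(a,b)_17: α=1, u≡4; β=2, v≡2 (mod 17); (4|17)=+1, (2|17)=+1; sign (−1)^0·+1^2·+1^1 = +1.
(a,b)_11: α=-2, u≡9; β=0, v≡8 (mod 11); (9|11)=+1, (8|11)=-1; sign (−1)^0·+1^0·-1^-2 = +1.
(a,b)_13: α=6, u≡12; β=3, v≡9 (mod 13); (12|13)=+1, (9|13)=+1; sign (−1)^0·+1^3·+1^6 = +1.
(a,b)_3: α=6, u≡1; β=3, v≡1 (mod 3); (1|3)=+1, (1|3)=+1; sign (−1)^0·+1^3·+1^6 = +1.
(a,b)_7: α=2, u≡4; β=1, v≡3 (mod 7); (4|7)=+1, (3|7)=-1; sign (−1)^0·+1^1·-1^2 = +1.
(a,b)_∞: sgn(-17)=−, sgn(5187)=+, so +1.
(a,b)_19: α=2, u≡12; β=3, v≡7 (mod 19); (12|19)=-1, (7|19)=+1; sign (−1)^0·-1^3·+1^2 = -1.
(a,b)_5: α=-2, u≡3; β=2, v≡3 (mod 5); (3|5)=-1, (3|5)=-1; sign (−1)^0·-1^2·-1^-2 = +1.
Ram(-17, 5187) = {2, 19}; no ℚ_2-point on the conic.

[2, 19]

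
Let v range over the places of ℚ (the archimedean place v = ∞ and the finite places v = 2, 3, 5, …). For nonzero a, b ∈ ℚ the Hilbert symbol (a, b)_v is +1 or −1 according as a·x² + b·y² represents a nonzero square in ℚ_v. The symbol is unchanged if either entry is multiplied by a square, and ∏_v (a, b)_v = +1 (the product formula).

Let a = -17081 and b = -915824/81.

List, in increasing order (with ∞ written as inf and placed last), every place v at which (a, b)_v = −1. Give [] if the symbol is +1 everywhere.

[7, 19, 37, inf]

(a, b) ≡ (-17081, -57239) mod (ℚ^×)²; places V = {2, 3, 7, 13, 17, 19, 29, 31, 37, ∞}.
(a,b)_∞: sgn(-17081)=−, sgn(-57239)=−, so -1.
(a,b)_29: α=1, u≡20; β=0, v≡20 (mod 29); (20|29)=+1, (20|29)=+1; sign (−1)^0·+1^0·+1^1 = +1.
(a,b)_13: α=0, u≡1; β=1, v≡4 (mod 13); (1|13)=+1, (4|13)=+1; sign (−1)^0·+1^1·+1^0 = +1.
(a,b)_31: α=1, u≡7; β=0, v≡7 (mod 31); (7|31)=+1, (7|31)=+1; sign (−1)^0·+1^0·+1^1 = +1.
(a,b)_3: α=0, u≡1; β=-4, v≡1 (mod 3); (1|3)=+1, (1|3)=+1; sign (−1)^0·+1^-4·+1^0 = +1.
(a,b)_37: α=0, u≡13; β=1, v≡16 (mod 37); (13|37)=-1, (16|37)=+1; sign (−1)^0·-1^1·+1^0 = -1.
(a,b)_17: α=0, u≡4; β=1, v≡4 (mod 17); (4|17)=+1, (4|17)=+1; sign (−1)^0·+1^1·+1^0 = +1.
(a,b)_2: α=0, β=4; u≡7, v≡1 (mod 8); ε(u)ε(v)=1·0, αω(v)=0·0, βω(u)=4·0; sum ≡ 0  ⇒  +1.
(a,b)_19: α=1, u≡13; β=0, v≡18 (mod 19); (13|19)=-1, (18|19)=-1; sign (−1)^0·-1^0·-1^1 = -1.
(a,b)_7: α=0, u≡6; β=1, v≡3 (mod 7); (6|7)=-1, (3|7)=-1; sign (−1)^0·-1^1·-1^0 = -1.
Ram(-17081, -57239) = {7, 19, 37, ∞}; no ℚ_7-point on the conic.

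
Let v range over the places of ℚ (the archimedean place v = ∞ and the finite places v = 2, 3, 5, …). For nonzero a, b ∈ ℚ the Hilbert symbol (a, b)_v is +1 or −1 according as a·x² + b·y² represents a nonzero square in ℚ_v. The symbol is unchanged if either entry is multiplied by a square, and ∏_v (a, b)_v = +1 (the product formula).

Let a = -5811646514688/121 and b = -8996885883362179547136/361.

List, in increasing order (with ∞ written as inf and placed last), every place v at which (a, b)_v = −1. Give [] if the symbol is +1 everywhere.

[2, 7, 47, inf]

Mod squares: a ≡ -142598, b ≡ -21. Check v ∈ {∞, 2, 3, 7, 11, 19, 37, 41, 47}.
v=37: a=37^1·(≡19), b=37^2·(≡10) mod 37; (19|37)=-1, (10|37)=+1; (−1)^{1·2·18}·(-1)^2·(+1)^1 = +1.
v=∞: -142598 < 0 and -21 < 0  ⇒  (a,b)_∞ = -1.
v=47: a=47^1·(≡8), b=47^2·(≡31) mod 47; (8|47)=+1, (31|47)=-1; (−1)^{1·2·23}·(+1)^2·(-1)^1 = -1.
v=7: a=7^2·(≡5), b=7^3·(≡4) mod 7; (5|7)=-1, (4|7)=+1; (−1)^{2·3·3}·(-1)^3·(+1)^2 = -1.
v=2: v_2(a)=9, v_2(b)=18; units ≡ 5, 3 (mod 8); ε·ε+αω+βω = 0·1+9·1+18·1 ≡ 1  ⇒  (a,b)_2 = -1.
v=11: a=11^-2·(≡8), b=11^0·(≡9) mod 11; (8|11)=-1, (9|11)=+1; (−1)^{-2·0·5}·(-1)^0·(+1)^-2 = +1.
v=19: a=19^2·(≡9), b=19^-2·(≡7) mod 19; (9|19)=+1, (7|19)=+1; (−1)^{2·-2·9}·(+1)^-2·(+1)^2 = +1.
v=3: a=3^2·(≡1), b=3^9·(≡2) mod 3; (1|3)=+1, (2|3)=-1; (−1)^{2·9·1}·(+1)^9·(-1)^2 = +1.
v=41: a=41^1·(≡29), b=41^2·(≡31) mod 41; (29|41)=-1, (31|41)=+1; (−1)^{1·2·20}·(-1)^2·(+1)^1 = +1.
(-142598, -21 / ℚ) ramifies at {2, 7, 47, ∞}: a division algebra.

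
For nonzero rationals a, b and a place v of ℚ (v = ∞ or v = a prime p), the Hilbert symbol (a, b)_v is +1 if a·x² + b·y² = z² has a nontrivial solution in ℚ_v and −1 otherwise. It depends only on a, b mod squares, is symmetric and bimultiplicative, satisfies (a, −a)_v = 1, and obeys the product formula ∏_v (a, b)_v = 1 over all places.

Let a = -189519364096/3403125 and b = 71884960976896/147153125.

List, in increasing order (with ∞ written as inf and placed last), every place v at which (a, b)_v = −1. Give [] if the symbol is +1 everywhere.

(a, b) ≡ (-1955, 37145) mod (ℚ^×)²; places V = {2, 3, 5, 7, 11, 17, 19, 23, 29, 31, 43, 53, ∞}.
(a,b)_2: α=18, β=12; u≡5, v≡1 (mod 8); ε(u)ε(v)=0·0, αω(v)=18·0, βω(u)=12·1; sum ≡ 0  ⇒  +1.
(a,b)_19: α=0, u≡3; β=1, v≡11 (mod 19); (3|19)=-1, (11|19)=+1; sign (−1)^0·-1^1·+1^0 = -1.
(a,b)_7: α=0, u≡3; β=-2, v≡3 (mod 7); (3|7)=-1, (3|7)=-1; sign (−1)^0·-1^-2·-1^0 = +1.
(a,b)_29: α=0, u≡14; β=2, v≡22 (mod 29); (14|29)=-1, (22|29)=+1; sign (−1)^0·-1^2·+1^0 = +1.
(a,b)_∞: sgn(-1955)=−, sgn(37145)=+, so +1.
(a,b)_3: α=-2, u≡1; β=0, v≡2 (mod 3); (1|3)=+1, (2|3)=-1; sign (−1)^0·+1^0·-1^-2 = +1.
(a,b)_53: α=0, u≡15; β=2, v≡3 (mod 53); (15|53)=+1, (3|53)=-1; sign (−1)^0·+1^2·-1^0 = +1.
(a,b)_31: α=0, u≡13; β=-2, v≡8 (mod 31); (13|31)=-1, (8|31)=+1; sign (−1)^0·-1^-2·+1^0 = +1.
(a,b)_11: α=-2, u≡9; β=0, v≡5 (mod 11); (9|11)=+1, (5|11)=+1; sign (−1)^0·+1^0·+1^-2 = +1.
(a,b)_43: α=2, u≡17; β=0, v≡15 (mod 43); (17|43)=+1, (15|43)=+1; sign (−1)^0·+1^0·+1^2 = +1.
(a,b)_5: α=-5, u≡1; β=-5, v≡4 (mod 5); (1|5)=+1, (4|5)=+1; sign (−1)^0·+1^-5·+1^-5 = +1.
(a,b)_23: α=1, u≡11; β=1, v≡14 (mod 23); (11|23)=-1, (14|23)=-1; sign (−1)^1·-1^1·-1^1 = -1.
(a,b)_17: α=1, u≡2; β=1, v≡8 (mod 17); (2|17)=+1, (8|17)=+1; sign (−1)^0·+1^1·+1^1 = +1.
(-1955, 37145 / ℚ) ramifies at {19, 23}: a division algebra.

[19, 23]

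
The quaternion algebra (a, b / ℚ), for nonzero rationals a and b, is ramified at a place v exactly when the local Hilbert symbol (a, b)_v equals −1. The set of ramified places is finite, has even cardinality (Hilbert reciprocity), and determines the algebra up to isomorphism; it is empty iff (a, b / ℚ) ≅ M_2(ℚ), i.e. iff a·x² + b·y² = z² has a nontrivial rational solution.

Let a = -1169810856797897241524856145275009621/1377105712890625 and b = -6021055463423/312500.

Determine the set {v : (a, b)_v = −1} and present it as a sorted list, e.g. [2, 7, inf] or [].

(a, b) ≡ (-12341, -255890635) mod (ℚ^×)²; places V = {2, 3, 5, 7, 11, 13, 19, 29, 41, 43, ∞}.
(a,b)_3: α=2, u≡1; β=0, v≡2 (mod 3); (1|3)=+1, (2|3)=-1; sign (−1)^0·+1^0·-1^2 = +1.
(a,b)_5: α=-18, u≡4; β=-7, v≡3 (mod 5); (4|5)=+1, (3|5)=-1; sign (−1)^0·+1^-7·-1^-18 = +1.
(a,b)_11: α=4, u≡9; β=1, v≡1 (mod 11); (9|11)=+1, (1|11)=+1; sign (−1)^0·+1^1·+1^4 = +1.
(a,b)_7: α=19, u≡2; β=7, v≡4 (mod 7); (2|7)=+1, (4|7)=+1; sign (−1)^1·+1^7·+1^19 = -1.
(a,b)_∞: sgn(-12341)=−, sgn(-255890635)=−, so -1.
(a,b)_29: α=2, u≡6; β=1, v≡3 (mod 29); (6|29)=+1, (3|29)=-1; sign (−1)^0·+1^1·-1^2 = +1.
(a,b)_43: α=3, u≡40; β=1, v≡14 (mod 43); (40|43)=+1, (14|43)=+1; sign (−1)^1·+1^1·+1^3 = -1.
(a,b)_13: α=2, u≡1; β=1, v≡9 (mod 13); (1|13)=+1, (9|13)=+1; sign (−1)^0·+1^1·+1^2 = +1.
(a,b)_41: α=3, u≡30; β=1, v≡20 (mod 41); (30|41)=-1, (20|41)=+1; sign (−1)^0·-1^1·+1^3 = -1.
(a,b)_2: α=0, β=-2; u≡3, v≡5 (mod 8); ε(u)ε(v)=1·0, αω(v)=0·1, βω(u)=-2·1; sum ≡ 0  ⇒  +1.
(a,b)_19: α=-2, u≡16; β=0, v≡1 (mod 19); (16|19)=+1, (1|19)=+1; sign (−1)^0·+1^0·+1^-2 = +1.
(-12341, -255890635 / ℚ) ramifies at {7, 41, 43, ∞}: a division algebra.

[7, 41, 43, inf]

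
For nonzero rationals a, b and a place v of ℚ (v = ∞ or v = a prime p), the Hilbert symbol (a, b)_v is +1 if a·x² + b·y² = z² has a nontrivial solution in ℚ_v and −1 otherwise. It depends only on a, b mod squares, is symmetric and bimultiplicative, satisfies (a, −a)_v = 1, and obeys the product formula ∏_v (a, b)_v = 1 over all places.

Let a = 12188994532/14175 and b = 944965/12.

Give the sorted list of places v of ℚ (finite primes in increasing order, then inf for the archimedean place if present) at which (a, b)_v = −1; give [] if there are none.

Mod squares: a ≡ 1043119, b ≡ 57855. Check v ∈ {∞, 2, 3, 5, 7, 11, 13, 19, 23, 29, 31}.
v=19: a=19^1·(≡15), b=19^1·(≡1) mod 19; (15|19)=-1, (1|19)=+1; (−1)^{1·1·9}·(-1)^1·(+1)^1 = +1.
v=3: a=3^-4·(≡1), b=3^-1·(≡1) mod 3; (1|3)=+1, (1|3)=+1; (−1)^{-4·-1·1}·(+1)^-1·(+1)^-4 = +1.
v=7: a=7^-1·(≡4), b=7^3·(≡5) mod 7; (4|7)=+1, (5|7)=-1; (−1)^{-1·3·3}·(+1)^3·(-1)^-1 = +1.
v=2: v_2(a)=2, v_2(b)=-2; units ≡ 7, 7 (mod 8); ε·ε+αω+βω = 1·1+2·0+-2·0 ≡ 1  ⇒  (a,b)_2 = -1.
v=23: a=23^1·(≡15), b=23^0·(≡20) mod 23; (15|23)=-1, (20|23)=-1; (−1)^{1·0·11}·(-1)^0·(-1)^1 = -1.
v=∞: 1043119 > 0 and 57855 > 0  ⇒  (a,b)_∞ = +1.
v=29: a=29^0·(≡18), b=29^1·(≡16) mod 29; (18|29)=-1, (16|29)=+1; (−1)^{0·1·14}·(-1)^1·(+1)^0 = -1.
v=5: a=5^-2·(≡1), b=5^1·(≡4) mod 5; (1|5)=+1, (4|5)=+1; (−1)^{-2·1·2}·(+1)^1·(+1)^-2 = +1.
v=11: a=11^3·(≡9), b=11^0·(≡10) mod 11; (9|11)=+1, (10|11)=-1; (−1)^{3·0·5}·(+1)^0·(-1)^3 = -1.
v=31: a=31^1·(≡20), b=31^0·(≡20) mod 31; (20|31)=+1, (20|31)=+1; (−1)^{1·0·15}·(+1)^0·(+1)^1 = +1.
v=13: a=13^2·(≡4), b=13^0·(≡5) mod 13; (4|13)=+1, (5|13)=-1; (−1)^{2·0·6}·(+1)^0·(-1)^2 = +1.
(1043119, 57855 / ℚ) ramifies at {2, 11, 23, 29}: a division algebra.

[2, 11, 23, 29]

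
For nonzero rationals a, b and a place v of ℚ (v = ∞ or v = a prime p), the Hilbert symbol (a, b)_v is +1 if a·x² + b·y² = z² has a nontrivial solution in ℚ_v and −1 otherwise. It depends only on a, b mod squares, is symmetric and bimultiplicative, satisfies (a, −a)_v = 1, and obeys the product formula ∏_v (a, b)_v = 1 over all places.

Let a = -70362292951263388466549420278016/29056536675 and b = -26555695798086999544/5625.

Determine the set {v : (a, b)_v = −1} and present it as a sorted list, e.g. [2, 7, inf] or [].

[2, 3, 11, inf]

(a, b) ≡ (-3003, -286) mod (ℚ^×)²; places V = {2, 3, 5, 7, 11, 13, 17, 19, 29, 53, ∞}.
(a,b)_7: α=15, u≡5; β=6, v≡1 (mod 7); (5|7)=-1, (1|7)=+1; sign (−1)^0·-1^6·+1^15 = +1.
(a,b)_∞: sgn(-3003)=−, sgn(-286)=−, so -1.
(a,b)_2: α=8, β=3; u≡5, v≡1 (mod 8); ε(u)ε(v)=0·0, αω(v)=8·0, βω(u)=3·1; sum ≡ 1  ⇒  -1.
(a,b)_5: α=-2, u≡2; β=-4, v≡4 (mod 5); (2|5)=-1, (4|5)=+1; sign (−1)^0·-1^-4·+1^-2 = +1.
(a,b)_11: α=1, u≡10; β=1, v≡2 (mod 11); (10|11)=-1, (2|11)=-1; sign (−1)^1·-1^1·-1^1 = -1.
(a,b)_3: α=-19, u≡1; β=-2, v≡2 (mod 3); (1|3)=+1, (2|3)=-1; sign (−1)^0·+1^-2·-1^-19 = -1.
(a,b)_29: α=2, u≡20; β=2, v≡5 (mod 29); (20|29)=+1, (5|29)=+1; sign (−1)^0·+1^2·+1^2 = +1.
(a,b)_17: α=0, u≡3; β=4, v≡6 (mod 17); (3|17)=-1, (6|17)=-1; sign (−1)^0·-1^4·-1^0 = +1.
(a,b)_13: α=3, u≡4; β=1, v≡12 (mod 13); (4|13)=+1, (12|13)=+1; sign (−1)^0·+1^1·+1^3 = +1.
(a,b)_53: α=4, u≡12; β=2, v≡2 (mod 53); (12|53)=-1, (2|53)=-1; sign (−1)^0·-1^2·-1^4 = +1.
(a,b)_19: α=2, u≡13; β=0, v≡10 (mod 19); (13|19)=-1, (10|19)=-1; sign (−1)^0·-1^0·-1^2 = +1.
Ram(-3003, -286) = {2, 3, 11, ∞}; no ℚ_2-point on the conic.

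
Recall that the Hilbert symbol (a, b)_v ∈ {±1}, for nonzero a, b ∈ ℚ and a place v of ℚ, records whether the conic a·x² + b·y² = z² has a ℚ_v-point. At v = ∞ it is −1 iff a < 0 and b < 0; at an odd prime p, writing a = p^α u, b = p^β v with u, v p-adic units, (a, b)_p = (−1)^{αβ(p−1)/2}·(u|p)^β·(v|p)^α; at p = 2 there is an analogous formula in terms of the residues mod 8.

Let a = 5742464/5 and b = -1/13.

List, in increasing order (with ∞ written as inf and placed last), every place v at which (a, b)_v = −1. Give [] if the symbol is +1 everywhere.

[5, 13]

Mod squares: a ≡ 448630, b ≡ -13. Check v ∈ {∞, 2, 5, 7, 13, 17, 29}.
v=13: a=13^1·(≡8), b=13^-1·(≡12) mod 13; (8|13)=-1, (12|13)=+1; (−1)^{1·-1·6}·(-1)^-1·(+1)^1 = -1.
v=7: a=7^1·(≡3), b=7^0·(≡1) mod 7; (3|7)=-1, (1|7)=+1; (−1)^{1·0·3}·(-1)^0·(+1)^1 = +1.
v=∞: 448630 > 0 and -13 < 0  ⇒  (a,b)_∞ = +1.
v=2: v_2(a)=7, v_2(b)=0; units ≡ 3, 3 (mod 8); ε·ε+αω+βω = 1·1+7·1+0·1 ≡ 0  ⇒  (a,b)_2 = +1.
v=5: a=5^-1·(≡4), b=5^0·(≡3) mod 5; (4|5)=+1, (3|5)=-1; (−1)^{-1·0·2}·(+1)^0·(-1)^-1 = -1.
v=17: a=17^1·(≡14), b=17^0·(≡13) mod 17; (14|17)=-1, (13|17)=+1; (−1)^{1·0·8}·(-1)^0·(+1)^1 = +1.
v=29: a=29^1·(≡24), b=29^0·(≡20) mod 29; (24|29)=+1, (20|29)=+1; (−1)^{1·0·14}·(+1)^0·(+1)^1 = +1.
(448630, -13 / ℚ) ramifies at {5, 13}: a division algebra.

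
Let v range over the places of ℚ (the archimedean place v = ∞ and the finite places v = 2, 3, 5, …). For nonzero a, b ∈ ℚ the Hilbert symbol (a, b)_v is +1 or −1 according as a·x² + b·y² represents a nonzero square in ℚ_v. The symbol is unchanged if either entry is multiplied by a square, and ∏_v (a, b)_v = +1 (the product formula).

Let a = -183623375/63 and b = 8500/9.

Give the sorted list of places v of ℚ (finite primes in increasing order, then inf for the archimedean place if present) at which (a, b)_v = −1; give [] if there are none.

[5, 13]

(a, b) ≡ (-177905, 85) mod (ℚ^×)²; places V = {2, 3, 5, 7, 13, 17, 23, ∞}.
(a,b)_7: α=-1, u≡1; β=0, v≡1 (mod 7); (1|7)=+1, (1|7)=+1; sign (−1)^0·+1^0·+1^-1 = +1.
(a,b)_23: α=1, u≡12; β=0, v≡4 (mod 23); (12|23)=+1, (4|23)=+1; sign (−1)^0·+1^0·+1^1 = +1.
(a,b)_13: α=1, u≡12; β=0, v≡7 (mod 13); (12|13)=+1, (7|13)=-1; sign (−1)^0·+1^0·-1^1 = -1.
(a,b)_2: α=0, β=2; u≡7, v≡5 (mod 8); ε(u)ε(v)=1·0, αω(v)=0·1, βω(u)=2·0; sum ≡ 0  ⇒  +1.
(a,b)_17: α=3, u≡12; β=1, v≡14 (mod 17); (12|17)=-1, (14|17)=-1; sign (−1)^0·-1^1·-1^3 = +1.
(a,b)_3: α=-2, u≡1; β=-2, v≡1 (mod 3); (1|3)=+1, (1|3)=+1; sign (−1)^0·+1^-2·+1^-2 = +1.
(a,b)_5: α=3, u≡1; β=3, v≡2 (mod 5); (1|5)=+1, (2|5)=-1; sign (−1)^0·+1^3·-1^3 = -1.
(a,b)_∞: sgn(-177905)=−, sgn(85)=+, so +1.
(-177905, 85 / ℚ) ramifies at {5, 13}: a division algebra.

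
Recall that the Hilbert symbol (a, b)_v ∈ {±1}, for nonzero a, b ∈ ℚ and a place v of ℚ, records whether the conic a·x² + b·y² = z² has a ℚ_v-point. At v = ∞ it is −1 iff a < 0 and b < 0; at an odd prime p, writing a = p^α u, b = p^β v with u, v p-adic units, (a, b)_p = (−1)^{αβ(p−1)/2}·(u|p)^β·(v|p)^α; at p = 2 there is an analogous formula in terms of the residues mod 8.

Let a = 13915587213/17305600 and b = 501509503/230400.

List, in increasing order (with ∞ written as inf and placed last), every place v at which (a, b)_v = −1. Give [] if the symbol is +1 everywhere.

(a, b) ≡ (437, 4807) mod (ℚ^×)²; places V = {2, 3, 5, 11, 13, 17, 19, 23, ∞}.
(a,b)_19: α=3, u≡6; β=3, v≡4 (mod 19); (6|19)=+1, (4|19)=+1; sign (−1)^1·+1^3·+1^3 = -1.
(a,b)_∞: sgn(437)=+, sgn(4807)=+, so +1.
(a,b)_2: α=-12, β=-10; u≡5, v≡7 (mod 8); ε(u)ε(v)=0·1, αω(v)=-12·0, βω(u)=-10·1; sum ≡ 0  ⇒  +1.
(a,b)_23: α=1, u≡15; β=1, v≡13 (mod 23); (15|23)=-1, (13|23)=+1; sign (−1)^1·-1^1·+1^1 = +1.
(a,b)_11: α=2, u≡10; β=1, v≡8 (mod 11); (10|11)=-1, (8|11)=-1; sign (−1)^0·-1^1·-1^2 = -1.
(a,b)_5: α=-2, u≡2; β=-2, v≡3 (mod 5); (2|5)=-1, (3|5)=-1; sign (−1)^0·-1^-2·-1^-2 = +1.
(a,b)_13: α=-2, u≡5; β=0, v≡1 (mod 13); (5|13)=-1, (1|13)=+1; sign (−1)^0·-1^0·+1^-2 = +1.
(a,b)_3: α=6, u≡2; β=-2, v≡1 (mod 3); (2|3)=-1, (1|3)=+1; sign (−1)^0·-1^-2·+1^6 = +1.
(a,b)_17: α=0, u≡10; β=2, v≡16 (mod 17); (10|17)=-1, (16|17)=+1; sign (−1)^0·-1^2·+1^0 = +1.
Ram(437, 4807) = {11, 19}; no ℚ_11-point on the conic.

[11, 19]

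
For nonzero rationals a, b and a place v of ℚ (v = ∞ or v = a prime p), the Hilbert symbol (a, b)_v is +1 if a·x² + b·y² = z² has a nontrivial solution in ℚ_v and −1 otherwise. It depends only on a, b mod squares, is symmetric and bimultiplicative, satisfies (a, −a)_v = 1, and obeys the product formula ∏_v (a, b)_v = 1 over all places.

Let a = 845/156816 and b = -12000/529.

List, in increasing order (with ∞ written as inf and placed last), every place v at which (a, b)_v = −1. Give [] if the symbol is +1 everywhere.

(a, b) ≡ (5, -30) mod (ℚ^×)²; places V = {2, 3, 5, 11, 13, 23, ∞}.
(a,b)_23: α=0, u≡20; β=-2, v≡6 (mod 23); (20|23)=-1, (6|23)=+1; sign (−1)^0·-1^-2·+1^0 = +1.
(a,b)_∞: sgn(5)=+, sgn(-30)=−, so +1.
(a,b)_5: α=1, u≡4; β=3, v≡1 (mod 5); (4|5)=+1, (1|5)=+1; sign (−1)^0·+1^3·+1^1 = +1.
(a,b)_3: α=-4, u≡2; β=1, v≡2 (mod 3); (2|3)=-1, (2|3)=-1; sign (−1)^0·-1^1·-1^-4 = -1.
(a,b)_11: α=-2, u≡1; β=0, v≡1 (mod 11); (1|11)=+1, (1|11)=+1; sign (−1)^0·+1^0·+1^-2 = +1.
(a,b)_13: α=2, u≡7; β=0, v≡10 (mod 13); (7|13)=-1, (10|13)=+1; sign (−1)^0·-1^0·+1^2 = +1.
(a,b)_2: α=-4, β=5; u≡5, v≡1 (mod 8); ε(u)ε(v)=0·0, αω(v)=-4·0, βω(u)=5·1; sum ≡ 1  ⇒  -1.
(5, -30 / ℚ) ramifies at {2, 3}: a division algebra.

[2, 3]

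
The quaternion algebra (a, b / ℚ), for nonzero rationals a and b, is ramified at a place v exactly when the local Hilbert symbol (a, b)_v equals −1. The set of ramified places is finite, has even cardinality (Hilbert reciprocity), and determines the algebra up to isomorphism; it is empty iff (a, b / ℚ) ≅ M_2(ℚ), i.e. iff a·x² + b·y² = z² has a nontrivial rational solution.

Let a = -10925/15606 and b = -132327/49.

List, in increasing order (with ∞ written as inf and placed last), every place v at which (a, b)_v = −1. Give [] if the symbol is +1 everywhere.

[19, 23, 29, inf]

Mod squares: a ≡ -2622, b ≡ -87. Check v ∈ {∞, 2, 3, 5, 7, 13, 17, 19, 23, 29}.
v=2: v_2(a)=-1, v_2(b)=0; units ≡ 1, 1 (mod 8); ε·ε+αω+βω = 0·0+-1·0+0·0 ≡ 0  ⇒  (a,b)_2 = +1.
v=3: a=3^-3·(≡2), b=3^3·(≡1) mod 3; (2|3)=-1, (1|3)=+1; (−1)^{-3·3·1}·(-1)^3·(+1)^-3 = +1.
v=29: a=29^0·(≡2), b=29^1·(≡14) mod 29; (2|29)=-1, (14|29)=-1; (−1)^{0·1·14}·(-1)^1·(-1)^0 = -1.
v=∞: -2622 < 0 and -87 < 0  ⇒  (a,b)_∞ = -1.
v=5: a=5^2·(≡3), b=5^0·(≡2) mod 5; (3|5)=-1, (2|5)=-1; (−1)^{2·0·2}·(-1)^0·(-1)^2 = +1.
v=17: a=17^-2·(≡2), b=17^0·(≡8) mod 17; (2|17)=+1, (8|17)=+1; (−1)^{-2·0·8}·(+1)^0·(+1)^-2 = +1.
v=7: a=7^0·(≡3), b=7^-2·(≡1) mod 7; (3|7)=-1, (1|7)=+1; (−1)^{0·-2·3}·(-1)^-2·(+1)^0 = +1.
v=13: a=13^0·(≡10), b=13^2·(≡1) mod 13; (10|13)=+1, (1|13)=+1; (−1)^{0·2·6}·(+1)^2·(+1)^0 = +1.
v=19: a=19^1·(≡2), b=19^0·(≡18) mod 19; (2|19)=-1, (18|19)=-1; (−1)^{1·0·9}·(-1)^0·(-1)^1 = -1.
v=23: a=23^1·(≡16), b=23^0·(≡5) mod 23; (16|23)=+1, (5|23)=-1; (−1)^{1·0·11}·(+1)^0·(-1)^1 = -1.
(-2622, -87 / ℚ) ramifies at {19, 23, 29, ∞}: a division algebra.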